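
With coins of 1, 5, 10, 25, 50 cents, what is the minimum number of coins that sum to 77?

Use the largest denomination that fits, subtract, and repeat.
77 = 1×50 + 1×25 + 2×1
Total coins = 1 + 1 + 2 = 4

4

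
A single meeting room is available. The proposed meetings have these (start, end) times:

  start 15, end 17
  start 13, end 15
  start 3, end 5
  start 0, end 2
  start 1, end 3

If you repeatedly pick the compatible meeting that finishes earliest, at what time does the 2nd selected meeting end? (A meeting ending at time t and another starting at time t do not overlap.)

5

Greedy by earliest finish: after sorting by end time, pick each interval compatible with the last pick.
By end time: (0,2), (1,3), (3,5), (13,15), (15,17).
Pick (0,2); next start ≥ 2 → (3,5); next start ≥ 5 → (13,15); next start ≥ 15 → (15,17).
Selected: (0,2) (3,5) (13,15) (15,17)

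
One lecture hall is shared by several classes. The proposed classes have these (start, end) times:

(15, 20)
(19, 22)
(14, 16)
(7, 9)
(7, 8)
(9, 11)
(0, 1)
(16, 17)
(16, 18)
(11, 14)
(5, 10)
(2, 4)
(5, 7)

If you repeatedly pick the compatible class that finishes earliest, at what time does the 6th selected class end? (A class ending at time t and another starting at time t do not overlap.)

Order by finish time; keep every interval that doesn't clash with the previous kept one.
By end time: (0,1), (2,4), (5,7), (7,8), (7,9), (5,10), (9,11), (11,14), (14,16), (16,17), (16,18), (15,20), (19,22).
Pick (0,1); next start ≥ 1 → (2,4); next start ≥ 4 → (5,7); next start ≥ 7 → (7,8); next start ≥ 8 → (9,11); next start ≥ 11 → (11,14); next start ≥ 14 → (14,16); next start ≥ 16 → (16,17); next start ≥ 17 → (19,22).
Selected: (0,1) (2,4) (5,7) (7,8) (9,11) (11,14) (14,16) (16,17) (19,22)

14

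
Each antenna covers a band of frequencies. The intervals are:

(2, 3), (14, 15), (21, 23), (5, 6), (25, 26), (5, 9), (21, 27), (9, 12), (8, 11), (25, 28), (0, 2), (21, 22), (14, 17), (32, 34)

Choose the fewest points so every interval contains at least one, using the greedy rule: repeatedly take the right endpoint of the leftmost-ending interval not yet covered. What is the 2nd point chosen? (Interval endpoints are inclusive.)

Sorted: [0,2] [2,3] [5,6] [5,9] [8,11] [9,12] [14,15] [14,17] [21,22] [21,23] [25,26] [21,27] [25,28] [32,34]
{[0,2],[2,3]} hit by 2; {[5,6],[5,9]} hit by 6; {[8,11],[9,12]} hit by 11; {[14,15],[14,17]} hit by 15; {[21,22],[21,23]} hit by 22; {[25,26],[21,27],[25,28]} hit by 26; {[32,34]} hit by 34.
Points: 2, 6, 11, 15, 22, 26, 34 (7 total).

6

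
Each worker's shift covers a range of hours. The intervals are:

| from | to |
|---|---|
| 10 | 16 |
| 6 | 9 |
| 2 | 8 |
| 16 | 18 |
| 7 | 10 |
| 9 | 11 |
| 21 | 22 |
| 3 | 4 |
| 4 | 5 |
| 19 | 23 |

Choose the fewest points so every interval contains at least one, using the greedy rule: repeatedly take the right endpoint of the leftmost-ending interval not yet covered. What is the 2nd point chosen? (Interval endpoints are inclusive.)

9

Sort by right endpoint; whenever an interval is uncovered, place a point at its right end.
Sorted: [3,4] [4,5] [2,8] [6,9] [7,10] [9,11] [10,16] [16,18] [21,22] [19,23]
{[3,4],[4,5],[2,8]} hit by 4; {[6,9],[7,10],[9,11]} hit by 9; {[10,16],[16,18]} hit by 16; {[21,22],[19,23]} hit by 22.
Points: 4, 9, 16, 22 (4 total).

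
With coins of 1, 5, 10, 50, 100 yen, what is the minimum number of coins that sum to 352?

6

Use the largest denomination that fits, subtract, and repeat.
352 − 3×100→52 − 1×50→2 − 2×1→0
Total coins = 3 + 1 + 2 = 6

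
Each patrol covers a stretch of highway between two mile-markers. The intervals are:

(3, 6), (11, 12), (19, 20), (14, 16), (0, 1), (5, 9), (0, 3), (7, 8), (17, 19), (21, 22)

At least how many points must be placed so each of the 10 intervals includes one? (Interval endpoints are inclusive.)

7

By right end: [0,1]  [0,3]  [3,6]  [7,8]  [5,9]  [11,12]  [14,16]  [17,19]  [19,20]  [21,22]
[0,1] uncovered → point at 1; [3,6] uncovered → point at 6; [7,8] uncovered → point at 8; [11,12] uncovered → point at 12; [14,16] uncovered → point at 16; [17,19] uncovered → point at 19; [21,22] uncovered → point at 22.
Points: 1, 6, 8, 12, 16, 19, 22 (7 total).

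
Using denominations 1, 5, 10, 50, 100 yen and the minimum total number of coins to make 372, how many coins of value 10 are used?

2

Use the largest denomination that fits, subtract, and repeat.
372 − 3×100→72 − 1×50→22 − 2×10→2 − 2×1→0
Count of 10: 2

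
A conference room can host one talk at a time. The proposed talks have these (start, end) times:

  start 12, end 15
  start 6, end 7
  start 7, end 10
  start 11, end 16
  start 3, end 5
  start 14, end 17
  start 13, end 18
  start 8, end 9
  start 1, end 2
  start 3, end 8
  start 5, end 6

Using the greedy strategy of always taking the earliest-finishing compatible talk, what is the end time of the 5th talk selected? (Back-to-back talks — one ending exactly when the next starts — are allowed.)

9

Order by finish time; keep every interval that doesn't clash with the previous kept one.
By end time: (1,2), (3,5), (5,6), (6,7), (3,8), (8,9), (7,10), (12,15), (11,16), (14,17), (13,18).
Pick (1,2); next start ≥ 2 → (3,5); next start ≥ 5 → (5,6); next start ≥ 6 → (6,7); next start ≥ 7 → (8,9); next start ≥ 9 → (12,15).
Selected: (1,2) (3,5) (5,6) (6,7) (8,9) (12,15)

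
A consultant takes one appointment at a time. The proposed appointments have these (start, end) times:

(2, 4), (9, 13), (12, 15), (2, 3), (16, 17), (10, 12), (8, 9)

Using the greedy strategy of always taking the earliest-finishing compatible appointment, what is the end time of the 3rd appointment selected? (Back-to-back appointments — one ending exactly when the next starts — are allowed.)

12

Order by finish time; keep every interval that doesn't clash with the previous kept one.
Sorted by end: (2,3)  (2,4)  (8,9)  (10,12)  (9,13)  (12,15)  (16,17)
take (2,3); take (8,9); take (10,12); skip (9,13); take (12,15); take (16,17).
Selected: (2,3) (8,9) (10,12) (12,15) (16,17)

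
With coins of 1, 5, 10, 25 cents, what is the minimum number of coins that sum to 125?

125 = 5×25
Total coins = 5 = 5

5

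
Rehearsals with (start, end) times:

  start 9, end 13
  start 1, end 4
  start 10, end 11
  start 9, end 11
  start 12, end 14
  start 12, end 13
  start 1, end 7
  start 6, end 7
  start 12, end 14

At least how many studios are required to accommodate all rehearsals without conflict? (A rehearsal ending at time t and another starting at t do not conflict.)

4

Events (time:±→running): 1:+→1 1:+→2 4:-→1 6:+→2 7:-→1 7:-→0 9:+→1 9:+→2 10:+→3 11:-→2 11:-→1 12:+→2 12:+→3 12:+→4 … peak 4.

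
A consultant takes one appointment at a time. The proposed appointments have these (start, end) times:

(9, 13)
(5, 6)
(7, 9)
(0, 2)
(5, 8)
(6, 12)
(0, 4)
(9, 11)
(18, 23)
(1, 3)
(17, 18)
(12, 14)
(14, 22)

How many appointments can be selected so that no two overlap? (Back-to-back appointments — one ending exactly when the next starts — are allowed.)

Sort by end time and greedily take each interval whose start is ≥ the last chosen end.
By end time: (0,2), (1,3), (0,4), (5,6), (5,8), (7,9), (9,11), (6,12), (9,13), (12,14), (17,18), (14,22), (18,23).
Pick (0,2); next start ≥ 2 → (5,6); next start ≥ 6 → (7,9); next start ≥ 9 → (9,11); next start ≥ 11 → (12,14); next start ≥ 14 → (17,18); next start ≥ 18 → (18,23).
Selected 7 appointments.

7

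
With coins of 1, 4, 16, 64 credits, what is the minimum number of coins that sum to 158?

8

Use the largest denomination that fits, subtract, and repeat.
158 − 2×64→30 − 1×16→14 − 3×4→2 − 2×1→0
Total coins = 2 + 1 + 3 + 2 = 8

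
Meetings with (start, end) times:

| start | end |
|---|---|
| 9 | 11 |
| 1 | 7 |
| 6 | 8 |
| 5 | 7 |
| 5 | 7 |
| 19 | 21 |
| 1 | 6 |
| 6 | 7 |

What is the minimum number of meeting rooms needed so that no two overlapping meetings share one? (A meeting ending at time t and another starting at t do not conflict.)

5

Count concurrent intervals with a sweep; the peak is the room count.
starts: [1, 1, 5, 5, 6, 6, 9, 19]
ends:   [6, 7, 7, 7, 7, 8, 11, 21]
s1→1 s1→2 s5→3 s5→4 e6→3 s6→4 s6→5  — peak 5.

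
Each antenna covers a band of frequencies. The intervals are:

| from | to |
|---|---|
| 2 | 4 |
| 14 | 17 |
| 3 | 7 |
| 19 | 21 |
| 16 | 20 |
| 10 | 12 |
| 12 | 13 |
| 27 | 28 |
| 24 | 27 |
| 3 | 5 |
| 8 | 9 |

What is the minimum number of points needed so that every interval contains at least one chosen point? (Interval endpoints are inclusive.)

6

Sort by right endpoint; whenever an interval is uncovered, place a point at its right end.
By right end: [2,4]  [3,5]  [3,7]  [8,9]  [10,12]  [12,13]  [14,17]  [16,20]  [19,21]  [24,27]  [27,28]
[2,4] uncovered → point at 4; [8,9] uncovered → point at 9; [10,12] uncovered → point at 12; [14,17] uncovered → point at 17; [19,21] uncovered → point at 21; [24,27] uncovered → point at 27.
Points: 4, 9, 12, 17, 21, 27 (6 total).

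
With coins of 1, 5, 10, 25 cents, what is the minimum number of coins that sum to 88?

88 = 3×25 + 1×10 + 3×1
Total coins = 3 + 1 + 3 = 7

7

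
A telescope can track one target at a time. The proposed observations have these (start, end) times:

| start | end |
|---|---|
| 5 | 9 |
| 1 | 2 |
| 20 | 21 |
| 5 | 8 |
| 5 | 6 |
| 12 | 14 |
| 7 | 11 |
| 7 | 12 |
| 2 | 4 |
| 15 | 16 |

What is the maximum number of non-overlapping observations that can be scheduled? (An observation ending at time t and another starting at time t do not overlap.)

7

Sort by end time and greedily take each interval whose start is ≥ the last chosen end.
Sorted by end: (1,2)  (2,4)  (5,6)  (5,8)  (5,9)  (7,11)  (7,12)  (12,14)  (15,16)  (20,21)
take (1,2); take (2,4); take (5,6); skip (5,9); take (7,11); take (12,14); take (15,16); take (20,21).
Selected 7 observations.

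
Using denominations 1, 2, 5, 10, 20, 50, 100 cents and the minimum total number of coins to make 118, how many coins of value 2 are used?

118 = 1×100 + 1×10 + 1×5 + 1×2 + 1×1
Count of 2: 1

1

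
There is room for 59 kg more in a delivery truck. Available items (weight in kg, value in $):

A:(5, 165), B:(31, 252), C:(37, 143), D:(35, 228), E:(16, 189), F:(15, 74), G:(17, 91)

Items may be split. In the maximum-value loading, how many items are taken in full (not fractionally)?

3

Order: A (165/5=33.00) > E (189/16=11.81) > B (252/31=8.13) > D (228/35=6.51) > G (91/17=5.35) > F (74/15=4.93) > C (143/37=3.86)
Fill: take A (5 @ 165) → take E (16 @ 189) → take B (31 @ 252) → take 7/35 of D → 45.60; 59/59 used.
3 item(s) taken whole; one partial (take 7/35 of D).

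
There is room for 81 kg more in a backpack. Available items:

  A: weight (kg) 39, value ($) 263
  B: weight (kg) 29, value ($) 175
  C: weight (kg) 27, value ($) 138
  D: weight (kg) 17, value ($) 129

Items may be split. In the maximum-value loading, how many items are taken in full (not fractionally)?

2

Greedy by value/weight ratio, highest first.
Ratios (sorted): D 7.59, A 6.74, B 6.03, C 5.11
take D (17 @ 129); take A (39 @ 263); take 25/29 of B → 150.86. Capacity used 81/81.
2 item(s) taken whole; one partial (take 25/29 of B).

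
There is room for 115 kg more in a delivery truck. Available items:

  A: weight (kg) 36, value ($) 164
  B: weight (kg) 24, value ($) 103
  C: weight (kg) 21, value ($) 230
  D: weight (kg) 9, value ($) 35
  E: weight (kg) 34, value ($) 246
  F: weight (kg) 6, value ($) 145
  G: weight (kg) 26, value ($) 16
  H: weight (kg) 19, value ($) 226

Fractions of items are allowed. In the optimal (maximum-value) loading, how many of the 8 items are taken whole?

4

Greedy by value/weight ratio, highest first.
Ratios (sorted): F 24.17, H 11.89, C 10.95, E 7.24, A 4.56, B 4.29, D 3.89, G 0.62
take F (6 @ 145); take H (19 @ 226); take C (21 @ 230); take E (34 @ 246); take 35/36 of A → 159.44. Capacity used 115/115.
4 item(s) taken whole; one partial (take 35/36 of A).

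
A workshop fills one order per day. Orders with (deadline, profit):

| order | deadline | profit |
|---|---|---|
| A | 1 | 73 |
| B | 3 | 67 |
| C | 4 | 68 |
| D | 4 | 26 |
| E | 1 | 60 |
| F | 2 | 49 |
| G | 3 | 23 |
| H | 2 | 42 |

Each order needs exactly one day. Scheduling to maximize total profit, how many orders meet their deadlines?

Sort by profit descending; place each in the latest free slot ≤ its deadline.
By profit: A(d1,73), C(d4,68), B(d3,67), E(d1,60), F(d2,49), H(d2,42), D(d4,26), G(d3,23)
A→slot 1; C→slot 4; B→slot 3; E skipped; F→slot 2; H skipped; D skipped; G skipped.
4 of 8 scheduled.

4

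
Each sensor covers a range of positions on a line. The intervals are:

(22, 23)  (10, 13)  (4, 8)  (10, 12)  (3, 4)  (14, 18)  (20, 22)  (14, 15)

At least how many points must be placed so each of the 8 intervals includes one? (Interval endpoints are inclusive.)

Process intervals by earliest right end; each time one isn't hit yet, stab at its right endpoint.
Sorted: [3,4] [4,8] [10,12] [10,13] [14,15] [14,18] [20,22] [22,23]
{[3,4],[4,8]} hit by 4; {[10,12],[10,13]} hit by 12; {[14,15],[14,18]} hit by 15; {[20,22],[22,23]} hit by 22.
Points: 4, 12, 15, 22 (4 total).

4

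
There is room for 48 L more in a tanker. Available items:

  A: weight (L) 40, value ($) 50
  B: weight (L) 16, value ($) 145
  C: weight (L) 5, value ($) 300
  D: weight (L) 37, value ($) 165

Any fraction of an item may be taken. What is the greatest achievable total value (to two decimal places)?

565.41

Ratios (sorted): C 60.00, B 9.06, D 4.46, A 1.25
take C (5 @ 300); take B (16 @ 145); take 27/37 of D → 120.41. Capacity used 48/48.
Total value = 565.41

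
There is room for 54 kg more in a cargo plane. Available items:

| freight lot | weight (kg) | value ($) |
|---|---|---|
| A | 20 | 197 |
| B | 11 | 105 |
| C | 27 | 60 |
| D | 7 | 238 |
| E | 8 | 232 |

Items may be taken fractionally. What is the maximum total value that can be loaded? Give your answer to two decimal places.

Ratios (sorted): D 34.00, E 29.00, A 9.85, B 9.55, C 2.22
take D (7 @ 238); take E (8 @ 232); take A (20 @ 197); take B (11 @ 105); take 8/27 of C → 17.78. Capacity used 54/54.
Total value = 789.78

789.78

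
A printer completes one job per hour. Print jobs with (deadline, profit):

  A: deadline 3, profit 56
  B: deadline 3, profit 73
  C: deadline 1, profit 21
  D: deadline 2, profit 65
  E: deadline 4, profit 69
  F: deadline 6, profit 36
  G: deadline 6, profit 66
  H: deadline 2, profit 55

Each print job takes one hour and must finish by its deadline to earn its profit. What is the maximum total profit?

By profit: B(d3,73), E(d4,69), G(d6,66), D(d2,65), A(d3,56), H(d2,55), F(d6,36), C(d1,21)
B→slot 3; E→slot 4; G→slot 6; D→slot 2; A→slot 1; H skipped; F→slot 5; C skipped.
Profit = 56 + 65 + 73 + 69 + 36 + 66 = 365

365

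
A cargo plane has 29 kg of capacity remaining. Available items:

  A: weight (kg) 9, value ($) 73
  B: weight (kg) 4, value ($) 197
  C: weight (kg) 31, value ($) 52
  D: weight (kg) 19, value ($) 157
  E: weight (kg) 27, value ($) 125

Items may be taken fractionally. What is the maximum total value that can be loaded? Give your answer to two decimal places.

Sort by value per unit weight and fill in that order.
Ratios (sorted): B 49.25, D 8.26, A 8.11, E 4.63, C 1.68
take B (4 @ 197); take D (19 @ 157); take 6/9 of A → 48.67. Capacity used 29/29.
Total value = 402.67

402.67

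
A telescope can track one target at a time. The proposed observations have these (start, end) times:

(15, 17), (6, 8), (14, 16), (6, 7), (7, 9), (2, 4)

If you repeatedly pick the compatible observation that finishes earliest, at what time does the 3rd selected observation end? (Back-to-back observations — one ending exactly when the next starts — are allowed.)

9

By end time: (2,4), (6,7), (6,8), (7,9), (14,16), (15,17).
Pick (2,4); next start ≥ 4 → (6,7); next start ≥ 7 → (7,9); next start ≥ 9 → (14,16).
Selected: (2,4) (6,7) (7,9) (14,16)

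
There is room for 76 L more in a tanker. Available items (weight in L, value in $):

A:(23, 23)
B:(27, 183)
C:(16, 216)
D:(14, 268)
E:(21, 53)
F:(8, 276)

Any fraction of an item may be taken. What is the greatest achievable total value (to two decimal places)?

Greedy by value/weight ratio, highest first.
Order: F (276/8=34.50) > D (268/14=19.14) > C (216/16=13.50) > B (183/27=6.78) > E (53/21=2.52) > A (23/23=1.00)
Fill: take F (8 @ 276) → take D (14 @ 268) → take C (16 @ 216) → take B (27 @ 183) → take 11/21 of E → 27.76; 76/76 used.
Total value = 970.76

970.76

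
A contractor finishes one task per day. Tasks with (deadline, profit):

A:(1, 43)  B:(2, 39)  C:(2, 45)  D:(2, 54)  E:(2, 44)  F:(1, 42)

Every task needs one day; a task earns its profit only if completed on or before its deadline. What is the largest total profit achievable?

Take jobs in profit order; each goes to the latest open slot no later than its deadline.
By profit: D(d2,54), C(d2,45), E(d2,44), A(d1,43), F(d1,42), B(d2,39)
D→slot 2; C→slot 1; E skipped; A skipped; F skipped; B skipped.
Profit = 45 + 54 = 99

99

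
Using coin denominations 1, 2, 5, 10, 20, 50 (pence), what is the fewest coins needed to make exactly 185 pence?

185 = 3×50 + 1×20 + 1×10 + 1×5
Total coins = 3 + 1 + 1 + 1 = 6

6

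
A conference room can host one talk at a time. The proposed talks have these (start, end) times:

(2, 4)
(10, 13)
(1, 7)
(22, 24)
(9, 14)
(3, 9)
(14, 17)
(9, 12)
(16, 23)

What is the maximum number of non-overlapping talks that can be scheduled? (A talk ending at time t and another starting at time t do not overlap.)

4

Sorted by end: (2,4)  (1,7)  (3,9)  (9,12)  (10,13)  (9,14)  (14,17)  (16,23)  (22,24)
take (2,4); take (9,12); skip (9,14); take (14,17); take (22,24).
Selected 4 talks.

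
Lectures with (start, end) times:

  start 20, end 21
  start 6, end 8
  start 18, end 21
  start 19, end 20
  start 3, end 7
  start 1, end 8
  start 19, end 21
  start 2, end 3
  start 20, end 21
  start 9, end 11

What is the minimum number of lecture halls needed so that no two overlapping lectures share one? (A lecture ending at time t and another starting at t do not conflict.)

4

The answer is the maximum number of intervals overlapping at any instant.
Events (time:±→running): 1:+→1 2:+→2 3:-→1 3:+→2 6:+→3 7:-→2 8:-→1 8:-→0 9:+→1 11:-→0 18:+→1 19:+→2 19:+→3 20:-→2 20:+→3 20:+→4 … peak 4.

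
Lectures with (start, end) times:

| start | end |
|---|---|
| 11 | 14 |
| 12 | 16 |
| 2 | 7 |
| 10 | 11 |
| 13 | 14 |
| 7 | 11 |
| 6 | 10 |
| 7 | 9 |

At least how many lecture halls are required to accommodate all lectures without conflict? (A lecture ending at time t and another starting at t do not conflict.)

The answer is the maximum number of intervals overlapping at any instant.
Events (time:±→running): 2:+→1 6:+→2 7:-→1 7:+→2 7:+→3 … peak 3.

3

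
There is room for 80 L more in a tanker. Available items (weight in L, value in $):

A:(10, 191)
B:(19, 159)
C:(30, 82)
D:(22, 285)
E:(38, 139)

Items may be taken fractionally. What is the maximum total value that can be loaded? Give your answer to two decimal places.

741.08

Greedy by value/weight ratio, highest first.
Order: A (191/10=19.10) > D (285/22=12.95) > B (159/19=8.37) > E (139/38=3.66) > C (82/30=2.73)
Fill: take A (10 @ 191) → take D (22 @ 285) → take B (19 @ 159) → take 29/38 of E → 106.08; 80/80 used.
Total value = 741.08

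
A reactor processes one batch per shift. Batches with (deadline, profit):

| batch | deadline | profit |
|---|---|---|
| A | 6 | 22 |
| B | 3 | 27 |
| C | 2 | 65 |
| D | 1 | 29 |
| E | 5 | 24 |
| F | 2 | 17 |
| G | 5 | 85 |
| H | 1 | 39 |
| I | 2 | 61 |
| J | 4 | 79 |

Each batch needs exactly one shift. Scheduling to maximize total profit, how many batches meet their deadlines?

6

Take jobs in profit order; each goes to the latest open slot no later than its deadline.
Profit order: G=85 J=79 C=65 I=61 H=39 D=29 B=27 E=24 A=22 F=17
Assign: G→slot 5, J→slot 4, C→slot 2, I→slot 1, H skipped, D skipped, B→slot 3, E skipped, A→slot 6, F skipped.
Slots: [1:I] [2:C] [3:B] [4:J] [5:G] [6:A]
6 of 10 scheduled.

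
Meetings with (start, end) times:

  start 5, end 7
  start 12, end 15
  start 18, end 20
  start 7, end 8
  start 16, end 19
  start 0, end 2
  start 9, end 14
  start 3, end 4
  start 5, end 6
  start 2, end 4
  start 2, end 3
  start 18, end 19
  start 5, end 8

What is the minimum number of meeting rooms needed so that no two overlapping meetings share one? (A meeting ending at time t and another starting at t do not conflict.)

3

Events (time:±→running): 0:+→1 2:-→0 2:+→1 2:+→2 3:-→1 3:+→2 4:-→1 4:-→0 5:+→1 5:+→2 5:+→3 … peak 3.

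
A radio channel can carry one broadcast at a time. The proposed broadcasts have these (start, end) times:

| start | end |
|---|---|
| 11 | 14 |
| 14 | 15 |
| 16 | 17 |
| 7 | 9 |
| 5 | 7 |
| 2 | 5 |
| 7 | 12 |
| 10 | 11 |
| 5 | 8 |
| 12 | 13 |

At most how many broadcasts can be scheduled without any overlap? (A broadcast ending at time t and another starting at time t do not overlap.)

Order by finish time; keep every interval that doesn't clash with the previous kept one.
By end time: (2,5), (5,7), (5,8), (7,9), (10,11), (7,12), (12,13), (11,14), (14,15), (16,17).
Pick (2,5); next start ≥ 5 → (5,7); next start ≥ 7 → (7,9); next start ≥ 9 → (10,11); next start ≥ 11 → (12,13); next start ≥ 13 → (14,15); next start ≥ 15 → (16,17).
Selected 7 broadcasts.

7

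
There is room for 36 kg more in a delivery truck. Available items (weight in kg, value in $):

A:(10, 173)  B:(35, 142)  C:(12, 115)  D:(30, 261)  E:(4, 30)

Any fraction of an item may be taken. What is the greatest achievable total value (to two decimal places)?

409.80

Greedy by value/weight ratio, highest first.
Order: A (173/10=17.30) > C (115/12=9.58) > D (261/30=8.70) > E (30/4=7.50) > B (142/35=4.06)
Fill: take A (10 @ 173) → take C (12 @ 115) → take 14/30 of D → 121.80; 36/36 used.
Total value = 409.80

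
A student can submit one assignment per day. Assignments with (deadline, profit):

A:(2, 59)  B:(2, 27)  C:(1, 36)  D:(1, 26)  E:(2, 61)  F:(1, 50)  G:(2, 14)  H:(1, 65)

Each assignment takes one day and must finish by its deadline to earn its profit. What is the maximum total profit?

126

Sort by profit descending; place each in the latest free slot ≤ its deadline.
By profit: H(d1,65), E(d2,61), A(d2,59), F(d1,50), C(d1,36), B(d2,27), D(d1,26), G(d2,14)
H→slot 1; E→slot 2; A skipped; F skipped; C skipped; B skipped; D skipped; G skipped.
Profit = 65 + 61 = 126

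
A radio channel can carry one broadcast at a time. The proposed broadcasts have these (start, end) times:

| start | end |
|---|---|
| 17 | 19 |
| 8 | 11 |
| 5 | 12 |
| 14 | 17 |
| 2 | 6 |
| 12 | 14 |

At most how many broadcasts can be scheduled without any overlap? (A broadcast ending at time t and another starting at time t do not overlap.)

5

By end time: (2,6), (8,11), (5,12), (12,14), (14,17), (17,19).
Pick (2,6); next start ≥ 6 → (8,11); next start ≥ 11 → (12,14); next start ≥ 14 → (14,17); next start ≥ 17 → (17,19).
Selected 5 broadcasts.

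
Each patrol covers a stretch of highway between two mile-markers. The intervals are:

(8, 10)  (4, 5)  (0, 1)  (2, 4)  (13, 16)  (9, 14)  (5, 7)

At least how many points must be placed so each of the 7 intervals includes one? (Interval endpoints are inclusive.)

5

Process intervals by earliest right end; each time one isn't hit yet, stab at its right endpoint.
By right end: [0,1]  [2,4]  [4,5]  [5,7]  [8,10]  [9,14]  [13,16]
[0,1] uncovered → point at 1; [2,4] uncovered → point at 4; [5,7] uncovered → point at 7; [8,10] uncovered → point at 10; [13,16] uncovered → point at 16.
Points: 1, 4, 7, 10, 16 (5 total).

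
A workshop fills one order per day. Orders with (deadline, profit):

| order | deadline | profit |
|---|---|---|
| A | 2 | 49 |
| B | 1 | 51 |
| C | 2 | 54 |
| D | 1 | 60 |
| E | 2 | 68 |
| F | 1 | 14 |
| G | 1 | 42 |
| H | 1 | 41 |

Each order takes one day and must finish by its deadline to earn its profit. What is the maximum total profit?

By profit: E(d2,68), D(d1,60), C(d2,54), B(d1,51), A(d2,49), G(d1,42), H(d1,41), F(d1,14)
E→slot 2; D→slot 1; C skipped; B skipped; A skipped; G skipped; H skipped; F skipped.
Profit = 60 + 68 = 128

128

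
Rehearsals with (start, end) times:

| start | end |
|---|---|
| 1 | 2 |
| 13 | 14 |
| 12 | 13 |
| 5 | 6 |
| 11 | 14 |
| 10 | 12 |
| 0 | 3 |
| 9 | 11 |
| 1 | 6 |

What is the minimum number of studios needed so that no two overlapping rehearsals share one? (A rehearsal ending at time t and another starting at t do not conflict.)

3

starts: [0, 1, 1, 5, 9, 10, 11, 12, 13]
ends:   [2, 3, 6, 6, 11, 12, 13, 14, 14]
s0→1 s1→2 s1→3  — peak 3.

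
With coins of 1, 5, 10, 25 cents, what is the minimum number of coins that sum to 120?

Greedy: take as many of the largest coin as possible, then repeat with the remainder.
120 − 4×25→20 − 2×10→0
Total coins = 4 + 2 = 6

6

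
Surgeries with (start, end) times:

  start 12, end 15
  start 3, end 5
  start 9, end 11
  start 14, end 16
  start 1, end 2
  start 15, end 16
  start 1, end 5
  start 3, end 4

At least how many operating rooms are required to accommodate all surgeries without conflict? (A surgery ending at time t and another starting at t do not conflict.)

3

Events (time:±→running): 1:+→1 1:+→2 2:-→1 3:+→2 3:+→3 … peak 3.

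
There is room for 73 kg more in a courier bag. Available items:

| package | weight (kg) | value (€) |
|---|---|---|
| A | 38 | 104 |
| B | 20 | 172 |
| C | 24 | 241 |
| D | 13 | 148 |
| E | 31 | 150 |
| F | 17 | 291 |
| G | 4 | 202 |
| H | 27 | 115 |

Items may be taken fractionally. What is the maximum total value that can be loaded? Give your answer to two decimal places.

1011.00

Greedy by value/weight ratio, highest first.
Ratios (sorted): G 50.50, F 17.12, D 11.38, C 10.04, B 8.60, E 4.84, H 4.26, A 2.74
take G (4 @ 202); take F (17 @ 291); take D (13 @ 148); take C (24 @ 241); take 15/20 of B → 129.00. Capacity used 73/73.
Total value = 1011.00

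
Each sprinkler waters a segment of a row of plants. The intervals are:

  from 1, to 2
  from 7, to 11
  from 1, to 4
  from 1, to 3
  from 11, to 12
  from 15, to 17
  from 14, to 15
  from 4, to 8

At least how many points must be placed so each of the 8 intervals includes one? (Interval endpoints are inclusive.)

Sort by right endpoint; whenever an interval is uncovered, place a point at its right end.
Sorted: [1,2] [1,3] [1,4] [4,8] [7,11] [11,12] [14,15] [15,17]
{[1,2],[1,3],[1,4]} hit by 2; {[4,8],[7,11]} hit by 8; {[11,12]} hit by 12; {[14,15],[15,17]} hit by 15.
Points: 2, 8, 12, 15 (4 total).

4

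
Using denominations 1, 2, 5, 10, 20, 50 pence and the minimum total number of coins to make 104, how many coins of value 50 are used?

104 − 2×50→4 − 2×2→0
Count of 50: 2

2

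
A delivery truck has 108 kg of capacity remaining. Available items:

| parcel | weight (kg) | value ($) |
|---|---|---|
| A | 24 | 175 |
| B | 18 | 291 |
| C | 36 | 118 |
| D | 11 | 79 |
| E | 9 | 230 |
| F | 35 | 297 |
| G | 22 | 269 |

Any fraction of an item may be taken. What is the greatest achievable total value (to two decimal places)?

1262.00

Greedy by value/weight ratio, highest first.
Ratios (sorted): E 25.56, B 16.17, G 12.23, F 8.49, A 7.29, D 7.18, C 3.28
take E (9 @ 230); take B (18 @ 291); take G (22 @ 269); take F (35 @ 297); take A (24 @ 175). Capacity used 108/108.
Total value = 1262.00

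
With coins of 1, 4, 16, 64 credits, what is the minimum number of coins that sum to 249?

9

Greedy: take as many of the largest coin as possible, then repeat with the remainder.
249 = 3×64 + 3×16 + 2×4 + 1×1
Total coins = 3 + 3 + 2 + 1 = 9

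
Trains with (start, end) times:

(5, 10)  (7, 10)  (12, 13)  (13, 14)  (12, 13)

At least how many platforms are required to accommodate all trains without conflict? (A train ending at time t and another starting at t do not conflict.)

2

Count concurrent intervals with a sweep; the peak is the room count.
Events (time:±→running): 5:+→1 7:+→2 … peak 2.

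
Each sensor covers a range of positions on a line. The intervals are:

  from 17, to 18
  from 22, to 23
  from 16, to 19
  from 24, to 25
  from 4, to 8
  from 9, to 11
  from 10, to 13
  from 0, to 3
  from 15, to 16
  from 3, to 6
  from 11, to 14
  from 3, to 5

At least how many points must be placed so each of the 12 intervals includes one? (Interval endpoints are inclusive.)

7

Process intervals by earliest right end; each time one isn't hit yet, stab at its right endpoint.
By right end: [0,3]  [3,5]  [3,6]  [4,8]  [9,11]  [10,13]  [11,14]  [15,16]  [17,18]  [16,19]  [22,23]  [24,25]
[0,3] uncovered → point at 3; [4,8] uncovered → point at 8; [9,11] uncovered → point at 11; [15,16] uncovered → point at 16; [17,18] uncovered → point at 18; [22,23] uncovered → point at 23; [24,25] uncovered → point at 25.
Points: 3, 8, 11, 16, 18, 23, 25 (7 total).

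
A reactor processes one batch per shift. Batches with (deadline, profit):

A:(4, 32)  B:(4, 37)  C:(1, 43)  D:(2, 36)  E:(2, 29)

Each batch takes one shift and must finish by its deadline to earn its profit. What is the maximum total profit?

Take jobs in profit order; each goes to the latest open slot no later than its deadline.
By profit: C(d1,43), B(d4,37), D(d2,36), A(d4,32), E(d2,29)
C→slot 1; B→slot 4; D→slot 2; A→slot 3; E skipped.
Profit = 43 + 36 + 32 + 37 = 148

148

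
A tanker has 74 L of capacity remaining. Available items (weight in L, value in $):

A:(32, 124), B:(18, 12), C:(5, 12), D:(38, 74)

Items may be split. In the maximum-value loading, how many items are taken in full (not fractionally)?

2

Ratios (sorted): A 3.88, C 2.40, D 1.95, B 0.67
take A (32 @ 124); take C (5 @ 12); take 37/38 of D → 72.05. Capacity used 74/74.
2 item(s) taken whole; one partial (take 37/38 of D).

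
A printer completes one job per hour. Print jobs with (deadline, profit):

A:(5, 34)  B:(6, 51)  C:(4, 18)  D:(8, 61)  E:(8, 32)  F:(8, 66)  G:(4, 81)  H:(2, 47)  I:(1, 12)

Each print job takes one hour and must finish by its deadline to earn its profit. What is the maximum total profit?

Take jobs in profit order; each goes to the latest open slot no later than its deadline.
By profit: G(d4,81), F(d8,66), D(d8,61), B(d6,51), H(d2,47), A(d5,34), E(d8,32), C(d4,18), I(d1,12)
G→slot 4; F→slot 8; D→slot 7; B→slot 6; H→slot 2; A→slot 5; E→slot 3; C→slot 1; I skipped.
Profit = 18 + 47 + 32 + 81 + 34 + 51 + 61 + 66 = 390

390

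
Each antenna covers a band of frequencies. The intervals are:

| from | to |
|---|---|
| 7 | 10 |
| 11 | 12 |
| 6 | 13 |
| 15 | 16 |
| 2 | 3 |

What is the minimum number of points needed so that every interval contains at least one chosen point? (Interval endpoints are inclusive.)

4

Sort by right endpoint; whenever an interval is uncovered, place a point at its right end.
Sorted: [2,3] [7,10] [11,12] [6,13] [15,16]
{[2,3]} hit by 3; {[7,10]} hit by 10; {[11,12],[6,13]} hit by 12; {[15,16]} hit by 16.
Points: 3, 10, 12, 16 (4 total).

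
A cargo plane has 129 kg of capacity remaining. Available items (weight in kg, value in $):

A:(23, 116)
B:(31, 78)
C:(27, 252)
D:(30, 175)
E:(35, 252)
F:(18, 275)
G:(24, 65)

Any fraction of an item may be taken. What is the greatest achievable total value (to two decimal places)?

1049.83

Sort by value per unit weight and fill in that order.
Order: F (275/18=15.28) > C (252/27=9.33) > E (252/35=7.20) > D (175/30=5.83) > A (116/23=5.04) > G (65/24=2.71) > B (78/31=2.52)
Fill: take F (18 @ 275) → take C (27 @ 252) → take E (35 @ 252) → take D (30 @ 175) → take 19/23 of A → 95.83; 129/129 used.
Total value = 1049.83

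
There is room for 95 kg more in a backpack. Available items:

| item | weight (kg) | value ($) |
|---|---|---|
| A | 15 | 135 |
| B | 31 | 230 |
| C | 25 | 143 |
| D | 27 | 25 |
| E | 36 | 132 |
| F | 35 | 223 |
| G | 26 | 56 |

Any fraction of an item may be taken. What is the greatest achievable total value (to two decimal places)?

668.08

Greedy by value/weight ratio, highest first.
Ratios (sorted): A 9.00, B 7.42, F 6.37, C 5.72, E 3.67, G 2.15, D 0.93
take A (15 @ 135); take B (31 @ 230); take F (35 @ 223); take 14/25 of C → 80.08. Capacity used 95/95.
Total value = 668.08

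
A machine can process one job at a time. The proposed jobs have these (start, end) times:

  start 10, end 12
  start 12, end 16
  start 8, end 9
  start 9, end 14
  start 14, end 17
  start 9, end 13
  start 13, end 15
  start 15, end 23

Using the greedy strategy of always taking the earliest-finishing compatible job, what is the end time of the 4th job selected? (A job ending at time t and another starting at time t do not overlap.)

By end time: (8,9), (10,12), (9,13), (9,14), (13,15), (12,16), (14,17), (15,23).
Pick (8,9); next start ≥ 9 → (10,12); next start ≥ 12 → (13,15); next start ≥ 15 → (15,23).
Selected: (8,9) (10,12) (13,15) (15,23)

23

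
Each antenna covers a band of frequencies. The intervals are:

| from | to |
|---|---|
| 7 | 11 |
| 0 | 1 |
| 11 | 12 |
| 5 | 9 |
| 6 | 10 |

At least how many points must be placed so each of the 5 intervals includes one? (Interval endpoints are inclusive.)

3

Process intervals by earliest right end; each time one isn't hit yet, stab at its right endpoint.
By right end: [0,1]  [5,9]  [6,10]  [7,11]  [11,12]
[0,1] uncovered → point at 1; [5,9] uncovered → point at 9; [11,12] uncovered → point at 12.
Points: 1, 9, 12 (3 total).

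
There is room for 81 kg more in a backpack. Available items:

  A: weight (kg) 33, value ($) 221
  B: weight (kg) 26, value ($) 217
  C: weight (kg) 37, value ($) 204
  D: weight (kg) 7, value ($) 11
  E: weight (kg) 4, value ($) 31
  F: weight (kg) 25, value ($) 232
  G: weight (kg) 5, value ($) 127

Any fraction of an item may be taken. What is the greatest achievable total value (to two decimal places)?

Sort by value per unit weight and fill in that order.
Order: G (127/5=25.40) > F (232/25=9.28) > B (217/26=8.35) > E (31/4=7.75) > A (221/33=6.70) > C (204/37=5.51) > D (11/7=1.57)
Fill: take G (5 @ 127) → take F (25 @ 232) → take B (26 @ 217) → take E (4 @ 31) → take 21/33 of A → 140.64; 81/81 used.
Total value = 747.64

747.64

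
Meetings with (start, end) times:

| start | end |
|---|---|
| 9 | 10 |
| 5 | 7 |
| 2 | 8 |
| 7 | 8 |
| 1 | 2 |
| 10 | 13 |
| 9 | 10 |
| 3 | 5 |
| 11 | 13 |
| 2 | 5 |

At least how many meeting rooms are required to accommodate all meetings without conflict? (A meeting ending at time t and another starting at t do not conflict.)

3

Count concurrent intervals with a sweep; the peak is the room count.
starts: [1, 2, 2, 3, 5, 7, 9, 9, 10, 11]
ends:   [2, 5, 5, 7, 8, 8, 10, 10, 13, 13]
s1→1 e2→0 s2→1 s2→2 s3→3  — peak 3.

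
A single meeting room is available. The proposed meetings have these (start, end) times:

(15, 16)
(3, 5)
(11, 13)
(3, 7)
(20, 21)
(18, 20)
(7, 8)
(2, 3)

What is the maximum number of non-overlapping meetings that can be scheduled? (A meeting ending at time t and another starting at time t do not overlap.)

7

By end time: (2,3), (3,5), (3,7), (7,8), (11,13), (15,16), (18,20), (20,21).
Pick (2,3); next start ≥ 3 → (3,5); next start ≥ 5 → (7,8); next start ≥ 8 → (11,13); next start ≥ 13 → (15,16); next start ≥ 16 → (18,20); next start ≥ 20 → (20,21).
Selected 7 meetings.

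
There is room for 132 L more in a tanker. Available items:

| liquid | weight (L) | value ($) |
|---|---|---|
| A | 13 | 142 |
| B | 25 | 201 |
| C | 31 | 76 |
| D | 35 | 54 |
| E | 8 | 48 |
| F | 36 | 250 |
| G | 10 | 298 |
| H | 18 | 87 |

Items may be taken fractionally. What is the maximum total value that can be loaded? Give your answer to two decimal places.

Order: G (298/10=29.80) > A (142/13=10.92) > B (201/25=8.04) > F (250/36=6.94) > E (48/8=6.00) > H (87/18=4.83) > C (76/31=2.45) > D (54/35=1.54)
Fill: take G (10 @ 298) → take A (13 @ 142) → take B (25 @ 201) → take F (36 @ 250) → take E (8 @ 48) → take H (18 @ 87) → take 22/31 of C → 53.94; 132/132 used.
Total value = 1079.94

1079.94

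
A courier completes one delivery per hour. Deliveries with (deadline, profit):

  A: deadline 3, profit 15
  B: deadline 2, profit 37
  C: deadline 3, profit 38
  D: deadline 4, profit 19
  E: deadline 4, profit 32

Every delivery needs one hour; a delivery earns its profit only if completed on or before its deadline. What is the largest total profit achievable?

126

By profit: C(d3,38), B(d2,37), E(d4,32), D(d4,19), A(d3,15)
C→slot 3; B→slot 2; E→slot 4; D→slot 1; A skipped.
Profit = 19 + 37 + 38 + 32 = 126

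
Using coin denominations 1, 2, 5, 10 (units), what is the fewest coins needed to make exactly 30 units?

30 − 3×10→0
Total coins = 3 = 3

3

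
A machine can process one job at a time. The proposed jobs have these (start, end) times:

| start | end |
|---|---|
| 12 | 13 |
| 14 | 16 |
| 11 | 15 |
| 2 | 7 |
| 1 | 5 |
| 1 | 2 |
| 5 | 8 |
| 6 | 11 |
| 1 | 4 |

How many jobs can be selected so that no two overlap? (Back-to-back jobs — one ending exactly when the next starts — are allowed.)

By end time: (1,2), (1,4), (1,5), (2,7), (5,8), (6,11), (12,13), (11,15), (14,16).
Pick (1,2); next start ≥ 2 → (2,7); next start ≥ 7 → (12,13); next start ≥ 13 → (14,16).
Selected 4 jobs.

4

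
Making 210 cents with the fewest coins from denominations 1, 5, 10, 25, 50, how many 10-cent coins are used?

210 − 4×50→10 − 1×10→0
Count of 10: 1

1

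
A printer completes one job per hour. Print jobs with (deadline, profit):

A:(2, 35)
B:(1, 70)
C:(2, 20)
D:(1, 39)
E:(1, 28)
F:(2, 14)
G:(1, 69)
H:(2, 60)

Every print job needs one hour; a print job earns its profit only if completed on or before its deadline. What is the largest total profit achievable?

130

Sort by profit descending; place each in the latest free slot ≤ its deadline.
Profit order: B=70 G=69 H=60 D=39 A=35 E=28 C=20 F=14
Assign: B→slot 1, G skipped, H→slot 2, D skipped, A skipped, E skipped, C skipped, F skipped.
Slots: [1:B] [2:H]
Profit = 70 + 60 = 130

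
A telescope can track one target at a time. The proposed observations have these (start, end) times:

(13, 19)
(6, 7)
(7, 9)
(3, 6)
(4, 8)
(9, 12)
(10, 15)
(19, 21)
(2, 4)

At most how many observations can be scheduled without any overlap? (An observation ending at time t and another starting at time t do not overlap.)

6

Sort by end time and greedily take each interval whose start is ≥ the last chosen end.
Sorted by end: (2,4)  (3,6)  (6,7)  (4,8)  (7,9)  (9,12)  (10,15)  (13,19)  (19,21)
take (2,4); skip (3,6); take (6,7); take (7,9); take (9,12); take (13,19); take (19,21).
Selected 6 observations.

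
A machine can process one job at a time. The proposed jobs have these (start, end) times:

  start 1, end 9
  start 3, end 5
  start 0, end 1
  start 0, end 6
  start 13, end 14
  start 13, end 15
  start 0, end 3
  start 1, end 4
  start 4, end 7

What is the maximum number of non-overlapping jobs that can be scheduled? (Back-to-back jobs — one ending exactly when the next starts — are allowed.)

Greedy by earliest finish: after sorting by end time, pick each interval compatible with the last pick.
Sorted by end: (0,1)  (0,3)  (1,4)  (3,5)  (0,6)  (4,7)  (1,9)  (13,14)  (13,15)
take (0,1); skip (0,3); take (1,4); take (4,7); skip (1,9); take (13,14); skip (13,15).
Selected 4 jobs.

4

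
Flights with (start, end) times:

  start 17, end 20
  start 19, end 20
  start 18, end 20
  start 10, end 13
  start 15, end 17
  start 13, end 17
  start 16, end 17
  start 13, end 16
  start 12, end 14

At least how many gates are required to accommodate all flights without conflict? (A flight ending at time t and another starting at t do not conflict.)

3

Events (time:±→running): 10:+→1 12:+→2 13:-→1 13:+→2 13:+→3 … peak 3.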